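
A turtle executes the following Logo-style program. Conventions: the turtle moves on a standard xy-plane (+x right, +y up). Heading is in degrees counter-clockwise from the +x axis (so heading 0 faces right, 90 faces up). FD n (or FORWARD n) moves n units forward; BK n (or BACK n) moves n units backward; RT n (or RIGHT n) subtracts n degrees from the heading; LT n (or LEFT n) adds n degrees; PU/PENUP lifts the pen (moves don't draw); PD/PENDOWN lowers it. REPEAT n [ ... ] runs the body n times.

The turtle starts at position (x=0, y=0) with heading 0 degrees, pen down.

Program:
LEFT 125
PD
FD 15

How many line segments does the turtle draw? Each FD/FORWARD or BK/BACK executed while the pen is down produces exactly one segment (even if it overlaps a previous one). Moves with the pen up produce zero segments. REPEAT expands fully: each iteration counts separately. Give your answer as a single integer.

Answer: 1

Derivation:
Executing turtle program step by step:
Start: pos=(0,0), heading=0, pen down
LT 125: heading 0 -> 125
PD: pen down
FD 15: (0,0) -> (-8.604,12.287) [heading=125, draw]
Final: pos=(-8.604,12.287), heading=125, 1 segment(s) drawn
Segments drawn: 1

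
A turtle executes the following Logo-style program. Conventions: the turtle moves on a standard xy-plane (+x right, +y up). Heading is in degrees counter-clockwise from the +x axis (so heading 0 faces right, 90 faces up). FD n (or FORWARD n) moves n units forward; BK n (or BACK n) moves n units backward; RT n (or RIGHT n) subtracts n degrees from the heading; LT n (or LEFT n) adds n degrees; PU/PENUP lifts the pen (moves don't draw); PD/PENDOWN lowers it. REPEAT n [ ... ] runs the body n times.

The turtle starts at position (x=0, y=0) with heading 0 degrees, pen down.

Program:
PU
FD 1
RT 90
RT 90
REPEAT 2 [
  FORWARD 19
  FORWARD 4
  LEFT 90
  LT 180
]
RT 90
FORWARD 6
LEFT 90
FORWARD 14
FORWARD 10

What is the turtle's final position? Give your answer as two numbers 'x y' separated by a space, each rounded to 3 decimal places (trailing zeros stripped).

Answer: 2 17

Derivation:
Executing turtle program step by step:
Start: pos=(0,0), heading=0, pen down
PU: pen up
FD 1: (0,0) -> (1,0) [heading=0, move]
RT 90: heading 0 -> 270
RT 90: heading 270 -> 180
REPEAT 2 [
  -- iteration 1/2 --
  FD 19: (1,0) -> (-18,0) [heading=180, move]
  FD 4: (-18,0) -> (-22,0) [heading=180, move]
  LT 90: heading 180 -> 270
  LT 180: heading 270 -> 90
  -- iteration 2/2 --
  FD 19: (-22,0) -> (-22,19) [heading=90, move]
  FD 4: (-22,19) -> (-22,23) [heading=90, move]
  LT 90: heading 90 -> 180
  LT 180: heading 180 -> 0
]
RT 90: heading 0 -> 270
FD 6: (-22,23) -> (-22,17) [heading=270, move]
LT 90: heading 270 -> 0
FD 14: (-22,17) -> (-8,17) [heading=0, move]
FD 10: (-8,17) -> (2,17) [heading=0, move]
Final: pos=(2,17), heading=0, 0 segment(s) drawn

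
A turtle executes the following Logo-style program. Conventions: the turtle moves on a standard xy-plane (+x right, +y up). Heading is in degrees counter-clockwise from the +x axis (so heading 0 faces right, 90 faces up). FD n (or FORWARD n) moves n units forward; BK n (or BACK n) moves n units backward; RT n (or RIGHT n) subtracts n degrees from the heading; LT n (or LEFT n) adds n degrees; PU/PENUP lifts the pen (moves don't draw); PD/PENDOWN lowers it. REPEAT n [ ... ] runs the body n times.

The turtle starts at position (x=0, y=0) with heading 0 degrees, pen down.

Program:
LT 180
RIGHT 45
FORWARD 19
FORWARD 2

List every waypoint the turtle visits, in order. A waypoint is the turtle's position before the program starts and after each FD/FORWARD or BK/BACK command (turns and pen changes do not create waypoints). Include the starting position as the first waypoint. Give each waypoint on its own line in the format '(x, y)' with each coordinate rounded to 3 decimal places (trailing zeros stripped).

Executing turtle program step by step:
Start: pos=(0,0), heading=0, pen down
LT 180: heading 0 -> 180
RT 45: heading 180 -> 135
FD 19: (0,0) -> (-13.435,13.435) [heading=135, draw]
FD 2: (-13.435,13.435) -> (-14.849,14.849) [heading=135, draw]
Final: pos=(-14.849,14.849), heading=135, 2 segment(s) drawn
Waypoints (3 total):
(0, 0)
(-13.435, 13.435)
(-14.849, 14.849)

Answer: (0, 0)
(-13.435, 13.435)
(-14.849, 14.849)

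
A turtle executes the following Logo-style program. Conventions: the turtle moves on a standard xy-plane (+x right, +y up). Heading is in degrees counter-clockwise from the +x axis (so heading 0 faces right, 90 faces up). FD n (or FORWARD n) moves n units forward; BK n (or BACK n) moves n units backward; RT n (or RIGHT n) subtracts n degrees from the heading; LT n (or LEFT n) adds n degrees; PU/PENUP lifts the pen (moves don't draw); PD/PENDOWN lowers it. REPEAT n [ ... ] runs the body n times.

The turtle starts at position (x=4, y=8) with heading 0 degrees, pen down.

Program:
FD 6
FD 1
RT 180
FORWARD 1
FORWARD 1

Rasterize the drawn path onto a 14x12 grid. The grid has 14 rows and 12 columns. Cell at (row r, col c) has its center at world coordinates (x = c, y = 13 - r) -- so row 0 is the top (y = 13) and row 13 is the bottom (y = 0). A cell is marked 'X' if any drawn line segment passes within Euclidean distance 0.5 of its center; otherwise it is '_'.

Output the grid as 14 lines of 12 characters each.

Answer: ____________
____________
____________
____________
____________
____XXXXXXXX
____________
____________
____________
____________
____________
____________
____________
____________

Derivation:
Segment 0: (4,8) -> (10,8)
Segment 1: (10,8) -> (11,8)
Segment 2: (11,8) -> (10,8)
Segment 3: (10,8) -> (9,8)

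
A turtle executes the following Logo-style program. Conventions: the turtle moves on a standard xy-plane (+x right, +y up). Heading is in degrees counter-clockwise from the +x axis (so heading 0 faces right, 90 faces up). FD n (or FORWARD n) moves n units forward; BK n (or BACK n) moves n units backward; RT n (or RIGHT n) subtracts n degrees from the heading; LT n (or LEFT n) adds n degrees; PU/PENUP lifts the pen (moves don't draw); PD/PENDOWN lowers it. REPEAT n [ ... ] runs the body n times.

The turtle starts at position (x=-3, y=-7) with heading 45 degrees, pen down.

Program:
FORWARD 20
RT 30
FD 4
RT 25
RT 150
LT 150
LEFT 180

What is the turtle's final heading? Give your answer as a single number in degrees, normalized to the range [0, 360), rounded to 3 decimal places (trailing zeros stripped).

Executing turtle program step by step:
Start: pos=(-3,-7), heading=45, pen down
FD 20: (-3,-7) -> (11.142,7.142) [heading=45, draw]
RT 30: heading 45 -> 15
FD 4: (11.142,7.142) -> (15.006,8.177) [heading=15, draw]
RT 25: heading 15 -> 350
RT 150: heading 350 -> 200
LT 150: heading 200 -> 350
LT 180: heading 350 -> 170
Final: pos=(15.006,8.177), heading=170, 2 segment(s) drawn

Answer: 170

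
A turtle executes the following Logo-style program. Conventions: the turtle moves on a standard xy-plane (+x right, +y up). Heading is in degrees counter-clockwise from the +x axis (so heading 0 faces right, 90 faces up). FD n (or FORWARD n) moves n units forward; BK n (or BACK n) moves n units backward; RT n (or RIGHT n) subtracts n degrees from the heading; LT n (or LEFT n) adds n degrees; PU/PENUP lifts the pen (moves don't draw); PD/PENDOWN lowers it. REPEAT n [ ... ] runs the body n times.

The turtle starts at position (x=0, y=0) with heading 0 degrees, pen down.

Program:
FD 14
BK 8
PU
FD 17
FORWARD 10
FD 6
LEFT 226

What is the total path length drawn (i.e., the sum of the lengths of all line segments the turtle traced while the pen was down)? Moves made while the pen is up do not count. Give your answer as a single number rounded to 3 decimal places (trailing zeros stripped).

Executing turtle program step by step:
Start: pos=(0,0), heading=0, pen down
FD 14: (0,0) -> (14,0) [heading=0, draw]
BK 8: (14,0) -> (6,0) [heading=0, draw]
PU: pen up
FD 17: (6,0) -> (23,0) [heading=0, move]
FD 10: (23,0) -> (33,0) [heading=0, move]
FD 6: (33,0) -> (39,0) [heading=0, move]
LT 226: heading 0 -> 226
Final: pos=(39,0), heading=226, 2 segment(s) drawn

Segment lengths:
  seg 1: (0,0) -> (14,0), length = 14
  seg 2: (14,0) -> (6,0), length = 8
Total = 22

Answer: 22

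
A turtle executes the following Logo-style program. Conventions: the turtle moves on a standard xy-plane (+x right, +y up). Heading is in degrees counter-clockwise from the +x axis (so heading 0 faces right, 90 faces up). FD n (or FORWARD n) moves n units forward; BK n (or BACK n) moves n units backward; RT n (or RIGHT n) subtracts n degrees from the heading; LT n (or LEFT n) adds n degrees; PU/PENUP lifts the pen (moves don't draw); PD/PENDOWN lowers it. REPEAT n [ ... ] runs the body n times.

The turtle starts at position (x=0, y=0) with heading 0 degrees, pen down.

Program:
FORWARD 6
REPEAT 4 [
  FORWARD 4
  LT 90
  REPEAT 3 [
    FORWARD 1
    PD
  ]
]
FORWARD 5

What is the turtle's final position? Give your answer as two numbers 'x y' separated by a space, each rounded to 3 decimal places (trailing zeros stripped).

Executing turtle program step by step:
Start: pos=(0,0), heading=0, pen down
FD 6: (0,0) -> (6,0) [heading=0, draw]
REPEAT 4 [
  -- iteration 1/4 --
  FD 4: (6,0) -> (10,0) [heading=0, draw]
  LT 90: heading 0 -> 90
  REPEAT 3 [
    -- iteration 1/3 --
    FD 1: (10,0) -> (10,1) [heading=90, draw]
    PD: pen down
    -- iteration 2/3 --
    FD 1: (10,1) -> (10,2) [heading=90, draw]
    PD: pen down
    -- iteration 3/3 --
    FD 1: (10,2) -> (10,3) [heading=90, draw]
    PD: pen down
  ]
  -- iteration 2/4 --
  FD 4: (10,3) -> (10,7) [heading=90, draw]
  LT 90: heading 90 -> 180
  REPEAT 3 [
    -- iteration 1/3 --
    FD 1: (10,7) -> (9,7) [heading=180, draw]
    PD: pen down
    -- iteration 2/3 --
    FD 1: (9,7) -> (8,7) [heading=180, draw]
    PD: pen down
    -- iteration 3/3 --
    FD 1: (8,7) -> (7,7) [heading=180, draw]
    PD: pen down
  ]
  -- iteration 3/4 --
  FD 4: (7,7) -> (3,7) [heading=180, draw]
  LT 90: heading 180 -> 270
  REPEAT 3 [
    -- iteration 1/3 --
    FD 1: (3,7) -> (3,6) [heading=270, draw]
    PD: pen down
    -- iteration 2/3 --
    FD 1: (3,6) -> (3,5) [heading=270, draw]
    PD: pen down
    -- iteration 3/3 --
    FD 1: (3,5) -> (3,4) [heading=270, draw]
    PD: pen down
  ]
  -- iteration 4/4 --
  FD 4: (3,4) -> (3,0) [heading=270, draw]
  LT 90: heading 270 -> 0
  REPEAT 3 [
    -- iteration 1/3 --
    FD 1: (3,0) -> (4,0) [heading=0, draw]
    PD: pen down
    -- iteration 2/3 --
    FD 1: (4,0) -> (5,0) [heading=0, draw]
    PD: pen down
    -- iteration 3/3 --
    FD 1: (5,0) -> (6,0) [heading=0, draw]
    PD: pen down
  ]
]
FD 5: (6,0) -> (11,0) [heading=0, draw]
Final: pos=(11,0), heading=0, 18 segment(s) drawn

Answer: 11 0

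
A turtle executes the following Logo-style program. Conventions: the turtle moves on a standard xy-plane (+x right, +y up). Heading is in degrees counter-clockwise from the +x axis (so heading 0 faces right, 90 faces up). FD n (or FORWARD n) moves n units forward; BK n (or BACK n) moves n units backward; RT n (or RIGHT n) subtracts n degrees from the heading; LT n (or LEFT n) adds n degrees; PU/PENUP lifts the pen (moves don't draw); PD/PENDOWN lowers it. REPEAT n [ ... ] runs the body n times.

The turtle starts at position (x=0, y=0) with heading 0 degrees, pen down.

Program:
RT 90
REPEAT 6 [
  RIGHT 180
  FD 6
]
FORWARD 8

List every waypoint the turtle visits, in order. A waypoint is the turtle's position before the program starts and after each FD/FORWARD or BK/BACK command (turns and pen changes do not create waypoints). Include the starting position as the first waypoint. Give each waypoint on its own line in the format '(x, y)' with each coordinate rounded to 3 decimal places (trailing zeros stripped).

Executing turtle program step by step:
Start: pos=(0,0), heading=0, pen down
RT 90: heading 0 -> 270
REPEAT 6 [
  -- iteration 1/6 --
  RT 180: heading 270 -> 90
  FD 6: (0,0) -> (0,6) [heading=90, draw]
  -- iteration 2/6 --
  RT 180: heading 90 -> 270
  FD 6: (0,6) -> (0,0) [heading=270, draw]
  -- iteration 3/6 --
  RT 180: heading 270 -> 90
  FD 6: (0,0) -> (0,6) [heading=90, draw]
  -- iteration 4/6 --
  RT 180: heading 90 -> 270
  FD 6: (0,6) -> (0,0) [heading=270, draw]
  -- iteration 5/6 --
  RT 180: heading 270 -> 90
  FD 6: (0,0) -> (0,6) [heading=90, draw]
  -- iteration 6/6 --
  RT 180: heading 90 -> 270
  FD 6: (0,6) -> (0,0) [heading=270, draw]
]
FD 8: (0,0) -> (0,-8) [heading=270, draw]
Final: pos=(0,-8), heading=270, 7 segment(s) drawn
Waypoints (8 total):
(0, 0)
(0, 6)
(0, 0)
(0, 6)
(0, 0)
(0, 6)
(0, 0)
(0, -8)

Answer: (0, 0)
(0, 6)
(0, 0)
(0, 6)
(0, 0)
(0, 6)
(0, 0)
(0, -8)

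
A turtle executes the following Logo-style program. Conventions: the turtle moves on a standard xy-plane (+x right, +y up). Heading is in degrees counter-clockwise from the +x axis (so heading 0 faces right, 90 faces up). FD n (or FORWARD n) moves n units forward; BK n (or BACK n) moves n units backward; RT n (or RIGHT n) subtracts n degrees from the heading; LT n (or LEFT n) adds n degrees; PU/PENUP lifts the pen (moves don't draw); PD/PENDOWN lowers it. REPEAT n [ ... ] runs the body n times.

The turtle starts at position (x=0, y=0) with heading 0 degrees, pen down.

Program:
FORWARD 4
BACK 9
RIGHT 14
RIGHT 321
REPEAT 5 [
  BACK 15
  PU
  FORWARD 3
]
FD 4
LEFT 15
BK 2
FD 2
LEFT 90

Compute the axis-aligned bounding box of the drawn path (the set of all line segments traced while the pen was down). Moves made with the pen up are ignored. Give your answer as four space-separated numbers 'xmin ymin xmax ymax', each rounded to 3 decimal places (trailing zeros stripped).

Executing turtle program step by step:
Start: pos=(0,0), heading=0, pen down
FD 4: (0,0) -> (4,0) [heading=0, draw]
BK 9: (4,0) -> (-5,0) [heading=0, draw]
RT 14: heading 0 -> 346
RT 321: heading 346 -> 25
REPEAT 5 [
  -- iteration 1/5 --
  BK 15: (-5,0) -> (-18.595,-6.339) [heading=25, draw]
  PU: pen up
  FD 3: (-18.595,-6.339) -> (-15.876,-5.071) [heading=25, move]
  -- iteration 2/5 --
  BK 15: (-15.876,-5.071) -> (-29.47,-11.411) [heading=25, move]
  PU: pen up
  FD 3: (-29.47,-11.411) -> (-26.751,-10.143) [heading=25, move]
  -- iteration 3/5 --
  BK 15: (-26.751,-10.143) -> (-40.346,-16.482) [heading=25, move]
  PU: pen up
  FD 3: (-40.346,-16.482) -> (-37.627,-15.214) [heading=25, move]
  -- iteration 4/5 --
  BK 15: (-37.627,-15.214) -> (-51.222,-21.554) [heading=25, move]
  PU: pen up
  FD 3: (-51.222,-21.554) -> (-48.503,-20.286) [heading=25, move]
  -- iteration 5/5 --
  BK 15: (-48.503,-20.286) -> (-62.097,-26.625) [heading=25, move]
  PU: pen up
  FD 3: (-62.097,-26.625) -> (-59.378,-25.357) [heading=25, move]
]
FD 4: (-59.378,-25.357) -> (-55.753,-23.667) [heading=25, move]
LT 15: heading 25 -> 40
BK 2: (-55.753,-23.667) -> (-57.285,-24.952) [heading=40, move]
FD 2: (-57.285,-24.952) -> (-55.753,-23.667) [heading=40, move]
LT 90: heading 40 -> 130
Final: pos=(-55.753,-23.667), heading=130, 3 segment(s) drawn

Segment endpoints: x in {-18.595, -5, 0, 4}, y in {-6.339, 0}
xmin=-18.595, ymin=-6.339, xmax=4, ymax=0

Answer: -18.595 -6.339 4 0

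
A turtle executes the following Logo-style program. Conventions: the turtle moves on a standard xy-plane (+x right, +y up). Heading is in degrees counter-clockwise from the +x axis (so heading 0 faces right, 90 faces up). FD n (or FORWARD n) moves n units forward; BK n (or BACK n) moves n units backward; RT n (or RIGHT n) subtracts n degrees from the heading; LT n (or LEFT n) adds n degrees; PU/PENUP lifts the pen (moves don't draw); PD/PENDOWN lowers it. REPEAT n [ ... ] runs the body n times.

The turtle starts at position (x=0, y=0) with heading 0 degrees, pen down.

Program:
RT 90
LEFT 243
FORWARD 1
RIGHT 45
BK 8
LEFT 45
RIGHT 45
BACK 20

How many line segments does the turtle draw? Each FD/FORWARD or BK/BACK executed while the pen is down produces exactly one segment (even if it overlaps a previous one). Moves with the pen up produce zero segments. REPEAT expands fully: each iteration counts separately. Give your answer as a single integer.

Answer: 3

Derivation:
Executing turtle program step by step:
Start: pos=(0,0), heading=0, pen down
RT 90: heading 0 -> 270
LT 243: heading 270 -> 153
FD 1: (0,0) -> (-0.891,0.454) [heading=153, draw]
RT 45: heading 153 -> 108
BK 8: (-0.891,0.454) -> (1.581,-7.154) [heading=108, draw]
LT 45: heading 108 -> 153
RT 45: heading 153 -> 108
BK 20: (1.581,-7.154) -> (7.761,-26.176) [heading=108, draw]
Final: pos=(7.761,-26.176), heading=108, 3 segment(s) drawn
Segments drawn: 3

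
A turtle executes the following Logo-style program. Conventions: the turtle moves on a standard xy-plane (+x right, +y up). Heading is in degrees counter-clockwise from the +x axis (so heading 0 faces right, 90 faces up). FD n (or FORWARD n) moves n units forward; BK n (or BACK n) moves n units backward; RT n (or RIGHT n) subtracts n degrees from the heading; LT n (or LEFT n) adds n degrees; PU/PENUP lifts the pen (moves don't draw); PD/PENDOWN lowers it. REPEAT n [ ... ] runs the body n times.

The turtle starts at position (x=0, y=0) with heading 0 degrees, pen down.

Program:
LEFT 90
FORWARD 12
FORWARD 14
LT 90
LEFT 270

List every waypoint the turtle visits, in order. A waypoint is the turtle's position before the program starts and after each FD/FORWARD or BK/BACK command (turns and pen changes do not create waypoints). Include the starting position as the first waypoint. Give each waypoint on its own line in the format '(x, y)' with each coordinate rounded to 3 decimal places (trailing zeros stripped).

Executing turtle program step by step:
Start: pos=(0,0), heading=0, pen down
LT 90: heading 0 -> 90
FD 12: (0,0) -> (0,12) [heading=90, draw]
FD 14: (0,12) -> (0,26) [heading=90, draw]
LT 90: heading 90 -> 180
LT 270: heading 180 -> 90
Final: pos=(0,26), heading=90, 2 segment(s) drawn
Waypoints (3 total):
(0, 0)
(0, 12)
(0, 26)

Answer: (0, 0)
(0, 12)
(0, 26)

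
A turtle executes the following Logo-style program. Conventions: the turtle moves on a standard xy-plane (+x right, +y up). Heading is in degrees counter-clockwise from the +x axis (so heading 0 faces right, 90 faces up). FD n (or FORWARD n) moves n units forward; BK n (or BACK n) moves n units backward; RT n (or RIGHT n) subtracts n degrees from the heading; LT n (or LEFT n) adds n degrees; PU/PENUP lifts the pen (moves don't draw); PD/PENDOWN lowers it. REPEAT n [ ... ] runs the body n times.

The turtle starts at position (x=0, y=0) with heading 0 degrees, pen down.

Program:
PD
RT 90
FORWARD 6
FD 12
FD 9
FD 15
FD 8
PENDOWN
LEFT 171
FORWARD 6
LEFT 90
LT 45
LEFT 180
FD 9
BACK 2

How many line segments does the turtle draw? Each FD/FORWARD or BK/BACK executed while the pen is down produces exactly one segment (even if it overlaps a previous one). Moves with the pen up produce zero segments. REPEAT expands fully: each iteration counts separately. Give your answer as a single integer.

Executing turtle program step by step:
Start: pos=(0,0), heading=0, pen down
PD: pen down
RT 90: heading 0 -> 270
FD 6: (0,0) -> (0,-6) [heading=270, draw]
FD 12: (0,-6) -> (0,-18) [heading=270, draw]
FD 9: (0,-18) -> (0,-27) [heading=270, draw]
FD 15: (0,-27) -> (0,-42) [heading=270, draw]
FD 8: (0,-42) -> (0,-50) [heading=270, draw]
PD: pen down
LT 171: heading 270 -> 81
FD 6: (0,-50) -> (0.939,-44.074) [heading=81, draw]
LT 90: heading 81 -> 171
LT 45: heading 171 -> 216
LT 180: heading 216 -> 36
FD 9: (0.939,-44.074) -> (8.22,-38.784) [heading=36, draw]
BK 2: (8.22,-38.784) -> (6.602,-39.959) [heading=36, draw]
Final: pos=(6.602,-39.959), heading=36, 8 segment(s) drawn
Segments drawn: 8

Answer: 8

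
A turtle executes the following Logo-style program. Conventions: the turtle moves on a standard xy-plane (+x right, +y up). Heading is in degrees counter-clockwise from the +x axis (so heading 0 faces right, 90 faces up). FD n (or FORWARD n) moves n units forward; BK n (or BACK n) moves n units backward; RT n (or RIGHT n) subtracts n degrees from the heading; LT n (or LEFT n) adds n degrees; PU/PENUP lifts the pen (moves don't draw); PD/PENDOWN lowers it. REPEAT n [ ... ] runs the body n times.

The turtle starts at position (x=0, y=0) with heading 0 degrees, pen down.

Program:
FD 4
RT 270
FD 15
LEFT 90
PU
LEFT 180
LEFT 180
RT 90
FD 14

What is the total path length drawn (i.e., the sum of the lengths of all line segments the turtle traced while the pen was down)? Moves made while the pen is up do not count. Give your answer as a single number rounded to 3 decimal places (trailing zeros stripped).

Answer: 19

Derivation:
Executing turtle program step by step:
Start: pos=(0,0), heading=0, pen down
FD 4: (0,0) -> (4,0) [heading=0, draw]
RT 270: heading 0 -> 90
FD 15: (4,0) -> (4,15) [heading=90, draw]
LT 90: heading 90 -> 180
PU: pen up
LT 180: heading 180 -> 0
LT 180: heading 0 -> 180
RT 90: heading 180 -> 90
FD 14: (4,15) -> (4,29) [heading=90, move]
Final: pos=(4,29), heading=90, 2 segment(s) drawn

Segment lengths:
  seg 1: (0,0) -> (4,0), length = 4
  seg 2: (4,0) -> (4,15), length = 15
Total = 19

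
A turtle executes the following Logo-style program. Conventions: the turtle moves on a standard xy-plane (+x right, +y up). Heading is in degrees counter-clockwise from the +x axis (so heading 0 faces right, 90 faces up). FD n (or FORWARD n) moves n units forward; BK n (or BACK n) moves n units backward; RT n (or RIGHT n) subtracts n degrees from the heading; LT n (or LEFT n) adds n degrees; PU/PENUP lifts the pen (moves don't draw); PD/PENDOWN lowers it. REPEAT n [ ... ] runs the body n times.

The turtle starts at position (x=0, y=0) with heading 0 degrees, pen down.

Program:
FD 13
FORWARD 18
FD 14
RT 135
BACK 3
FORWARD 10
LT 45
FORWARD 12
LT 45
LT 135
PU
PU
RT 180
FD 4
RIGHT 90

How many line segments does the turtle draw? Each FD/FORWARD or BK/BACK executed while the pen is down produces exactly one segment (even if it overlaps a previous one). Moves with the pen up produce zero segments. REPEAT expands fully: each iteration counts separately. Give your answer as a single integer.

Executing turtle program step by step:
Start: pos=(0,0), heading=0, pen down
FD 13: (0,0) -> (13,0) [heading=0, draw]
FD 18: (13,0) -> (31,0) [heading=0, draw]
FD 14: (31,0) -> (45,0) [heading=0, draw]
RT 135: heading 0 -> 225
BK 3: (45,0) -> (47.121,2.121) [heading=225, draw]
FD 10: (47.121,2.121) -> (40.05,-4.95) [heading=225, draw]
LT 45: heading 225 -> 270
FD 12: (40.05,-4.95) -> (40.05,-16.95) [heading=270, draw]
LT 45: heading 270 -> 315
LT 135: heading 315 -> 90
PU: pen up
PU: pen up
RT 180: heading 90 -> 270
FD 4: (40.05,-16.95) -> (40.05,-20.95) [heading=270, move]
RT 90: heading 270 -> 180
Final: pos=(40.05,-20.95), heading=180, 6 segment(s) drawn
Segments drawn: 6

Answer: 6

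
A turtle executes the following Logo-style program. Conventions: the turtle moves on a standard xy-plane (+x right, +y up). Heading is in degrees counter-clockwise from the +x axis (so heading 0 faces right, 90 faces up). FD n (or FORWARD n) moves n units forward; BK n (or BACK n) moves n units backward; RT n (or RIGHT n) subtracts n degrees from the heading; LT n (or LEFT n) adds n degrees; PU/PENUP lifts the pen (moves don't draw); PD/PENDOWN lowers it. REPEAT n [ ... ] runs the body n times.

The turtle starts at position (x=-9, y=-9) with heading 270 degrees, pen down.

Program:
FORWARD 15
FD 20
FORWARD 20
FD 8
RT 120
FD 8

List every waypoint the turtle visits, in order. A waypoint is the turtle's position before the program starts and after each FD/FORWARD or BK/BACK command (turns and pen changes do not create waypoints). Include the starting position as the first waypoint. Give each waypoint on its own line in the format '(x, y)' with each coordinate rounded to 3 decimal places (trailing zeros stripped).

Answer: (-9, -9)
(-9, -24)
(-9, -44)
(-9, -64)
(-9, -72)
(-15.928, -68)

Derivation:
Executing turtle program step by step:
Start: pos=(-9,-9), heading=270, pen down
FD 15: (-9,-9) -> (-9,-24) [heading=270, draw]
FD 20: (-9,-24) -> (-9,-44) [heading=270, draw]
FD 20: (-9,-44) -> (-9,-64) [heading=270, draw]
FD 8: (-9,-64) -> (-9,-72) [heading=270, draw]
RT 120: heading 270 -> 150
FD 8: (-9,-72) -> (-15.928,-68) [heading=150, draw]
Final: pos=(-15.928,-68), heading=150, 5 segment(s) drawn
Waypoints (6 total):
(-9, -9)
(-9, -24)
(-9, -44)
(-9, -64)
(-9, -72)
(-15.928, -68)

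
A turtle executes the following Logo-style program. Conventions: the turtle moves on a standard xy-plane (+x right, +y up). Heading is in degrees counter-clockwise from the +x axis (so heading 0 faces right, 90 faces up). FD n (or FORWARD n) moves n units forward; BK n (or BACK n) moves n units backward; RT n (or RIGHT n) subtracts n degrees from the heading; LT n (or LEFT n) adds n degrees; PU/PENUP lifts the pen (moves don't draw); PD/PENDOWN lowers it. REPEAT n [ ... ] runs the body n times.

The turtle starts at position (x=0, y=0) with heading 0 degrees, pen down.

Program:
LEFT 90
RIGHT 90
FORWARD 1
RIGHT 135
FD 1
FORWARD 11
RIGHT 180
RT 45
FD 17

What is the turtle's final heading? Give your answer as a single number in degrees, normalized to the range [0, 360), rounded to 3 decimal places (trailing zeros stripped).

Answer: 0

Derivation:
Executing turtle program step by step:
Start: pos=(0,0), heading=0, pen down
LT 90: heading 0 -> 90
RT 90: heading 90 -> 0
FD 1: (0,0) -> (1,0) [heading=0, draw]
RT 135: heading 0 -> 225
FD 1: (1,0) -> (0.293,-0.707) [heading=225, draw]
FD 11: (0.293,-0.707) -> (-7.485,-8.485) [heading=225, draw]
RT 180: heading 225 -> 45
RT 45: heading 45 -> 0
FD 17: (-7.485,-8.485) -> (9.515,-8.485) [heading=0, draw]
Final: pos=(9.515,-8.485), heading=0, 4 segment(s) drawn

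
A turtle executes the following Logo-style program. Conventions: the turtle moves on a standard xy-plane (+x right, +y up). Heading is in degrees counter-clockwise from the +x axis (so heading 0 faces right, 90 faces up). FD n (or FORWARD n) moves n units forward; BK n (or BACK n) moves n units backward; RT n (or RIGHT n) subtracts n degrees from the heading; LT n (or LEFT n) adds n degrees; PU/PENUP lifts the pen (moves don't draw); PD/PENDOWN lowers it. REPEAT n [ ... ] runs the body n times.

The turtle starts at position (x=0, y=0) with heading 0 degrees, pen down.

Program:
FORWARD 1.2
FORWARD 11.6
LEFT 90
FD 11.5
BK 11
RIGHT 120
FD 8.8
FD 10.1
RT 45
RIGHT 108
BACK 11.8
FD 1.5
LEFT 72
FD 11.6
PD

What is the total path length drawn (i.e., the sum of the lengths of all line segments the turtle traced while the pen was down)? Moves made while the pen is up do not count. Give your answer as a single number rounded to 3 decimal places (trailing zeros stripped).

Executing turtle program step by step:
Start: pos=(0,0), heading=0, pen down
FD 1.2: (0,0) -> (1.2,0) [heading=0, draw]
FD 11.6: (1.2,0) -> (12.8,0) [heading=0, draw]
LT 90: heading 0 -> 90
FD 11.5: (12.8,0) -> (12.8,11.5) [heading=90, draw]
BK 11: (12.8,11.5) -> (12.8,0.5) [heading=90, draw]
RT 120: heading 90 -> 330
FD 8.8: (12.8,0.5) -> (20.421,-3.9) [heading=330, draw]
FD 10.1: (20.421,-3.9) -> (29.168,-8.95) [heading=330, draw]
RT 45: heading 330 -> 285
RT 108: heading 285 -> 177
BK 11.8: (29.168,-8.95) -> (40.952,-9.568) [heading=177, draw]
FD 1.5: (40.952,-9.568) -> (39.454,-9.489) [heading=177, draw]
LT 72: heading 177 -> 249
FD 11.6: (39.454,-9.489) -> (35.297,-20.319) [heading=249, draw]
PD: pen down
Final: pos=(35.297,-20.319), heading=249, 9 segment(s) drawn

Segment lengths:
  seg 1: (0,0) -> (1.2,0), length = 1.2
  seg 2: (1.2,0) -> (12.8,0), length = 11.6
  seg 3: (12.8,0) -> (12.8,11.5), length = 11.5
  seg 4: (12.8,11.5) -> (12.8,0.5), length = 11
  seg 5: (12.8,0.5) -> (20.421,-3.9), length = 8.8
  seg 6: (20.421,-3.9) -> (29.168,-8.95), length = 10.1
  seg 7: (29.168,-8.95) -> (40.952,-9.568), length = 11.8
  seg 8: (40.952,-9.568) -> (39.454,-9.489), length = 1.5
  seg 9: (39.454,-9.489) -> (35.297,-20.319), length = 11.6
Total = 79.1

Answer: 79.1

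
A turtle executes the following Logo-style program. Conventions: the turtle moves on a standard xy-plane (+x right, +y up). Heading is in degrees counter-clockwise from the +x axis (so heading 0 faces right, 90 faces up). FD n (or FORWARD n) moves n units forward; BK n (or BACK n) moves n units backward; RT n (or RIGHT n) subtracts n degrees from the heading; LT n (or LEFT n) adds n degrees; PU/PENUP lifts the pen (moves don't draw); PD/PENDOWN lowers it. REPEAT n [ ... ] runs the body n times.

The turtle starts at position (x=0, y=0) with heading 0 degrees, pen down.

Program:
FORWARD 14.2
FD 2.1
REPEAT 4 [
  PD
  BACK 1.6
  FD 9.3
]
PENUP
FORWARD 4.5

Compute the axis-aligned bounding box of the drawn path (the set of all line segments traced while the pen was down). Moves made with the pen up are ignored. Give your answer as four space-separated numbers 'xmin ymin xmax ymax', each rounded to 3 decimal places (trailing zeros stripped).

Answer: 0 0 47.1 0

Derivation:
Executing turtle program step by step:
Start: pos=(0,0), heading=0, pen down
FD 14.2: (0,0) -> (14.2,0) [heading=0, draw]
FD 2.1: (14.2,0) -> (16.3,0) [heading=0, draw]
REPEAT 4 [
  -- iteration 1/4 --
  PD: pen down
  BK 1.6: (16.3,0) -> (14.7,0) [heading=0, draw]
  FD 9.3: (14.7,0) -> (24,0) [heading=0, draw]
  -- iteration 2/4 --
  PD: pen down
  BK 1.6: (24,0) -> (22.4,0) [heading=0, draw]
  FD 9.3: (22.4,0) -> (31.7,0) [heading=0, draw]
  -- iteration 3/4 --
  PD: pen down
  BK 1.6: (31.7,0) -> (30.1,0) [heading=0, draw]
  FD 9.3: (30.1,0) -> (39.4,0) [heading=0, draw]
  -- iteration 4/4 --
  PD: pen down
  BK 1.6: (39.4,0) -> (37.8,0) [heading=0, draw]
  FD 9.3: (37.8,0) -> (47.1,0) [heading=0, draw]
]
PU: pen up
FD 4.5: (47.1,0) -> (51.6,0) [heading=0, move]
Final: pos=(51.6,0), heading=0, 10 segment(s) drawn

Segment endpoints: x in {0, 14.2, 14.7, 16.3, 22.4, 24, 30.1, 31.7, 37.8, 39.4, 47.1}, y in {0}
xmin=0, ymin=0, xmax=47.1, ymax=0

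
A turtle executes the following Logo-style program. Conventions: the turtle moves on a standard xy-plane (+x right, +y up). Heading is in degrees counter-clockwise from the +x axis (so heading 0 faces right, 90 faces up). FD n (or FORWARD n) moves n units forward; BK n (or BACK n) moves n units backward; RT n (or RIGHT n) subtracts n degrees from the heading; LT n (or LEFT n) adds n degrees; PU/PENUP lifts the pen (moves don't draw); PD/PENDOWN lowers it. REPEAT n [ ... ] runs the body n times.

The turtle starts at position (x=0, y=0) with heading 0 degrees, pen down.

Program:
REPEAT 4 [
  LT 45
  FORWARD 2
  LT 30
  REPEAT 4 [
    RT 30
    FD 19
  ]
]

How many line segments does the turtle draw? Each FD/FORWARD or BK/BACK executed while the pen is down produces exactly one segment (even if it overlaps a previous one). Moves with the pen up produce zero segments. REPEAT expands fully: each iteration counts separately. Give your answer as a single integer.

Executing turtle program step by step:
Start: pos=(0,0), heading=0, pen down
REPEAT 4 [
  -- iteration 1/4 --
  LT 45: heading 0 -> 45
  FD 2: (0,0) -> (1.414,1.414) [heading=45, draw]
  LT 30: heading 45 -> 75
  REPEAT 4 [
    -- iteration 1/4 --
    RT 30: heading 75 -> 45
    FD 19: (1.414,1.414) -> (14.849,14.849) [heading=45, draw]
    -- iteration 2/4 --
    RT 30: heading 45 -> 15
    FD 19: (14.849,14.849) -> (33.202,19.767) [heading=15, draw]
    -- iteration 3/4 --
    RT 30: heading 15 -> 345
    FD 19: (33.202,19.767) -> (51.554,14.849) [heading=345, draw]
    -- iteration 4/4 --
    RT 30: heading 345 -> 315
    FD 19: (51.554,14.849) -> (64.989,1.414) [heading=315, draw]
  ]
  -- iteration 2/4 --
  LT 45: heading 315 -> 0
  FD 2: (64.989,1.414) -> (66.989,1.414) [heading=0, draw]
  LT 30: heading 0 -> 30
  REPEAT 4 [
    -- iteration 1/4 --
    RT 30: heading 30 -> 0
    FD 19: (66.989,1.414) -> (85.989,1.414) [heading=0, draw]
    -- iteration 2/4 --
    RT 30: heading 0 -> 330
    FD 19: (85.989,1.414) -> (102.444,-8.086) [heading=330, draw]
    -- iteration 3/4 --
    RT 30: heading 330 -> 300
    FD 19: (102.444,-8.086) -> (111.944,-24.54) [heading=300, draw]
    -- iteration 4/4 --
    RT 30: heading 300 -> 270
    FD 19: (111.944,-24.54) -> (111.944,-43.54) [heading=270, draw]
  ]
  -- iteration 3/4 --
  LT 45: heading 270 -> 315
  FD 2: (111.944,-43.54) -> (113.358,-44.954) [heading=315, draw]
  LT 30: heading 315 -> 345
  REPEAT 4 [
    -- iteration 1/4 --
    RT 30: heading 345 -> 315
    FD 19: (113.358,-44.954) -> (126.793,-58.39) [heading=315, draw]
    -- iteration 2/4 --
    RT 30: heading 315 -> 285
    FD 19: (126.793,-58.39) -> (131.711,-76.742) [heading=285, draw]
    -- iteration 3/4 --
    RT 30: heading 285 -> 255
    FD 19: (131.711,-76.742) -> (126.793,-95.095) [heading=255, draw]
    -- iteration 4/4 --
    RT 30: heading 255 -> 225
    FD 19: (126.793,-95.095) -> (113.358,-108.53) [heading=225, draw]
  ]
  -- iteration 4/4 --
  LT 45: heading 225 -> 270
  FD 2: (113.358,-108.53) -> (113.358,-110.53) [heading=270, draw]
  LT 30: heading 270 -> 300
  REPEAT 4 [
    -- iteration 1/4 --
    RT 30: heading 300 -> 270
    FD 19: (113.358,-110.53) -> (113.358,-129.53) [heading=270, draw]
    -- iteration 2/4 --
    RT 30: heading 270 -> 240
    FD 19: (113.358,-129.53) -> (103.858,-145.984) [heading=240, draw]
    -- iteration 3/4 --
    RT 30: heading 240 -> 210
    FD 19: (103.858,-145.984) -> (87.404,-155.484) [heading=210, draw]
    -- iteration 4/4 --
    RT 30: heading 210 -> 180
    FD 19: (87.404,-155.484) -> (68.404,-155.484) [heading=180, draw]
  ]
]
Final: pos=(68.404,-155.484), heading=180, 20 segment(s) drawn
Segments drawn: 20

Answer: 20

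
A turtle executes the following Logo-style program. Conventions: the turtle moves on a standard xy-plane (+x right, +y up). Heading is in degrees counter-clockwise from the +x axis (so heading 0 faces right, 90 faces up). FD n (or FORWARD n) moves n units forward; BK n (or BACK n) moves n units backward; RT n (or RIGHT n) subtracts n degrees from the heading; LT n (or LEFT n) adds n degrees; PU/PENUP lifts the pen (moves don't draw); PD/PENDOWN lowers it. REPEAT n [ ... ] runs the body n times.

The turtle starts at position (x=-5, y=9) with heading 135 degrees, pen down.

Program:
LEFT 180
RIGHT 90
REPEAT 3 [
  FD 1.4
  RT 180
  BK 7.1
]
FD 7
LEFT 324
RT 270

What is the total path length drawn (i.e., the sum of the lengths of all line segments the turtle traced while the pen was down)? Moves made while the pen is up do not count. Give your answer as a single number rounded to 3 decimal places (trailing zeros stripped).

Answer: 32.5

Derivation:
Executing turtle program step by step:
Start: pos=(-5,9), heading=135, pen down
LT 180: heading 135 -> 315
RT 90: heading 315 -> 225
REPEAT 3 [
  -- iteration 1/3 --
  FD 1.4: (-5,9) -> (-5.99,8.01) [heading=225, draw]
  RT 180: heading 225 -> 45
  BK 7.1: (-5.99,8.01) -> (-11.01,2.99) [heading=45, draw]
  -- iteration 2/3 --
  FD 1.4: (-11.01,2.99) -> (-10.02,3.98) [heading=45, draw]
  RT 180: heading 45 -> 225
  BK 7.1: (-10.02,3.98) -> (-5,9) [heading=225, draw]
  -- iteration 3/3 --
  FD 1.4: (-5,9) -> (-5.99,8.01) [heading=225, draw]
  RT 180: heading 225 -> 45
  BK 7.1: (-5.99,8.01) -> (-11.01,2.99) [heading=45, draw]
]
FD 7: (-11.01,2.99) -> (-6.061,7.939) [heading=45, draw]
LT 324: heading 45 -> 9
RT 270: heading 9 -> 99
Final: pos=(-6.061,7.939), heading=99, 7 segment(s) drawn

Segment lengths:
  seg 1: (-5,9) -> (-5.99,8.01), length = 1.4
  seg 2: (-5.99,8.01) -> (-11.01,2.99), length = 7.1
  seg 3: (-11.01,2.99) -> (-10.02,3.98), length = 1.4
  seg 4: (-10.02,3.98) -> (-5,9), length = 7.1
  seg 5: (-5,9) -> (-5.99,8.01), length = 1.4
  seg 6: (-5.99,8.01) -> (-11.01,2.99), length = 7.1
  seg 7: (-11.01,2.99) -> (-6.061,7.939), length = 7
Total = 32.5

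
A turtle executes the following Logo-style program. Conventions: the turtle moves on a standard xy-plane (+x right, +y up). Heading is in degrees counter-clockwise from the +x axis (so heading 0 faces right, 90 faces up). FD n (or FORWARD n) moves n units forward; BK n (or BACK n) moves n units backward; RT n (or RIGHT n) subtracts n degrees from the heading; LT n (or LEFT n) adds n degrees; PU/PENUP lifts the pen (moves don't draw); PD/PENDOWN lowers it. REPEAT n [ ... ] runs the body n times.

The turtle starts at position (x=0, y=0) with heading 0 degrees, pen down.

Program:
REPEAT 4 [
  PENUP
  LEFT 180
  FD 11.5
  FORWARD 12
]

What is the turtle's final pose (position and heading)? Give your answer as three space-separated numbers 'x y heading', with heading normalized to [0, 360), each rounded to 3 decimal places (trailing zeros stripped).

Executing turtle program step by step:
Start: pos=(0,0), heading=0, pen down
REPEAT 4 [
  -- iteration 1/4 --
  PU: pen up
  LT 180: heading 0 -> 180
  FD 11.5: (0,0) -> (-11.5,0) [heading=180, move]
  FD 12: (-11.5,0) -> (-23.5,0) [heading=180, move]
  -- iteration 2/4 --
  PU: pen up
  LT 180: heading 180 -> 0
  FD 11.5: (-23.5,0) -> (-12,0) [heading=0, move]
  FD 12: (-12,0) -> (0,0) [heading=0, move]
  -- iteration 3/4 --
  PU: pen up
  LT 180: heading 0 -> 180
  FD 11.5: (0,0) -> (-11.5,0) [heading=180, move]
  FD 12: (-11.5,0) -> (-23.5,0) [heading=180, move]
  -- iteration 4/4 --
  PU: pen up
  LT 180: heading 180 -> 0
  FD 11.5: (-23.5,0) -> (-12,0) [heading=0, move]
  FD 12: (-12,0) -> (0,0) [heading=0, move]
]
Final: pos=(0,0), heading=0, 0 segment(s) drawn

Answer: 0 0 0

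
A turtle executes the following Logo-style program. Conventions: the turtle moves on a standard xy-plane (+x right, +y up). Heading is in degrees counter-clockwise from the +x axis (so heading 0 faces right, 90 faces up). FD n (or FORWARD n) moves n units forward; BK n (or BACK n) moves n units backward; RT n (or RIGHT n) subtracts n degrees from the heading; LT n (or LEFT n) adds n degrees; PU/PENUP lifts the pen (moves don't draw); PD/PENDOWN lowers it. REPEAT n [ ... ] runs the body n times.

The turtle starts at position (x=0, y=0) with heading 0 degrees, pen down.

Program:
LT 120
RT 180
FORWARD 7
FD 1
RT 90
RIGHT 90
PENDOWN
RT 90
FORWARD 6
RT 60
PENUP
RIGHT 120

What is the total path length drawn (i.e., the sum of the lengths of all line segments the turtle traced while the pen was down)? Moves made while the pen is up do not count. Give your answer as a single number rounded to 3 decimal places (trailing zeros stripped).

Executing turtle program step by step:
Start: pos=(0,0), heading=0, pen down
LT 120: heading 0 -> 120
RT 180: heading 120 -> 300
FD 7: (0,0) -> (3.5,-6.062) [heading=300, draw]
FD 1: (3.5,-6.062) -> (4,-6.928) [heading=300, draw]
RT 90: heading 300 -> 210
RT 90: heading 210 -> 120
PD: pen down
RT 90: heading 120 -> 30
FD 6: (4,-6.928) -> (9.196,-3.928) [heading=30, draw]
RT 60: heading 30 -> 330
PU: pen up
RT 120: heading 330 -> 210
Final: pos=(9.196,-3.928), heading=210, 3 segment(s) drawn

Segment lengths:
  seg 1: (0,0) -> (3.5,-6.062), length = 7
  seg 2: (3.5,-6.062) -> (4,-6.928), length = 1
  seg 3: (4,-6.928) -> (9.196,-3.928), length = 6
Total = 14

Answer: 14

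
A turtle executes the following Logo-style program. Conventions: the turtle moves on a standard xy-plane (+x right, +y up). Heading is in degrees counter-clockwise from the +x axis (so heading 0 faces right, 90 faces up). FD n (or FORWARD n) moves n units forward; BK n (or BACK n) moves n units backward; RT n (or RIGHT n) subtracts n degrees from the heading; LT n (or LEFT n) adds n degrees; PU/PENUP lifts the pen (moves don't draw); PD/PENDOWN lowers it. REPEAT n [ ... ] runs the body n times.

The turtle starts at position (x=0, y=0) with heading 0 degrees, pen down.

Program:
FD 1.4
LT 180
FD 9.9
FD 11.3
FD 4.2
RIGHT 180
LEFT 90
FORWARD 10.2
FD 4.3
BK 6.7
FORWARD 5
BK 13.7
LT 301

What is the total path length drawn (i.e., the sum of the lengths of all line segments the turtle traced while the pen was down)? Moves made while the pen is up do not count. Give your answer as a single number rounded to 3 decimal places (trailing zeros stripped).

Executing turtle program step by step:
Start: pos=(0,0), heading=0, pen down
FD 1.4: (0,0) -> (1.4,0) [heading=0, draw]
LT 180: heading 0 -> 180
FD 9.9: (1.4,0) -> (-8.5,0) [heading=180, draw]
FD 11.3: (-8.5,0) -> (-19.8,0) [heading=180, draw]
FD 4.2: (-19.8,0) -> (-24,0) [heading=180, draw]
RT 180: heading 180 -> 0
LT 90: heading 0 -> 90
FD 10.2: (-24,0) -> (-24,10.2) [heading=90, draw]
FD 4.3: (-24,10.2) -> (-24,14.5) [heading=90, draw]
BK 6.7: (-24,14.5) -> (-24,7.8) [heading=90, draw]
FD 5: (-24,7.8) -> (-24,12.8) [heading=90, draw]
BK 13.7: (-24,12.8) -> (-24,-0.9) [heading=90, draw]
LT 301: heading 90 -> 31
Final: pos=(-24,-0.9), heading=31, 9 segment(s) drawn

Segment lengths:
  seg 1: (0,0) -> (1.4,0), length = 1.4
  seg 2: (1.4,0) -> (-8.5,0), length = 9.9
  seg 3: (-8.5,0) -> (-19.8,0), length = 11.3
  seg 4: (-19.8,0) -> (-24,0), length = 4.2
  seg 5: (-24,0) -> (-24,10.2), length = 10.2
  seg 6: (-24,10.2) -> (-24,14.5), length = 4.3
  seg 7: (-24,14.5) -> (-24,7.8), length = 6.7
  seg 8: (-24,7.8) -> (-24,12.8), length = 5
  seg 9: (-24,12.8) -> (-24,-0.9), length = 13.7
Total = 66.7

Answer: 66.7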